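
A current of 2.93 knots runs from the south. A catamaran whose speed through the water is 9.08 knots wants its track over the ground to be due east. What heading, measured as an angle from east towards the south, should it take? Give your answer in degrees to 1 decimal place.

18.8°

The current pushes perpendicular to the desired track; the heading must have a component into the current equal to 2.93 knots: 9.08 sin θ = 2.93.
sin θ = 0.3227, so θ = 18.826°.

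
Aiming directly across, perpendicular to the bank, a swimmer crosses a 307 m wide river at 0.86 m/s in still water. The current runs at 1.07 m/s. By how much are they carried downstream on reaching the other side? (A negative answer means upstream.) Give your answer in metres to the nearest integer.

Perpendicular speed = 0.860 m/s; crossing time = 307 / 0.860 = 356.977 s.
Net downstream speed = 1.070 m/s.
Drift = 1.070 × 356.977 = 381.965 m (downstream).

382 m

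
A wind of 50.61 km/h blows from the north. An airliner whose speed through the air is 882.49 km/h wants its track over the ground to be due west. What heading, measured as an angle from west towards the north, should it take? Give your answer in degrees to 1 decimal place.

3.3°

The wind pushes perpendicular to the desired track; the heading must have a component into the wind equal to 50.61 km/h: 882.49 sin θ = 50.61.
sin θ = 0.0573, so θ = 3.288°.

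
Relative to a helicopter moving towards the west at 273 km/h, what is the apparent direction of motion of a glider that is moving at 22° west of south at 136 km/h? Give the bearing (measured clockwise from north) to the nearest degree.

Taking east as x and north as y: glider velocity = (-50.946, -126.097) km/h; helicopter velocity = (-273.000, 0.000) km/h.
Velocity of glider relative to helicopter = (-50.946, -126.097) − (-273.000, 0.000) = (222.054, -126.097) km/h.
Bearing = atan2(222.05, -126.10) = 119.59° clockwise from north.

120°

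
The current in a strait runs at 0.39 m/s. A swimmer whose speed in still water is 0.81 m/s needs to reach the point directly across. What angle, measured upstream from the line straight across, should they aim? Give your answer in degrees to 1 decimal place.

28.8°

To cancel the current, the upstream component of the swimmer's velocity must equal the flow: 0.81 sin θ = 0.39.
sin θ = 0.39 / 0.81 = 0.4815.
θ = arcsin(0.4815) = 28.782°.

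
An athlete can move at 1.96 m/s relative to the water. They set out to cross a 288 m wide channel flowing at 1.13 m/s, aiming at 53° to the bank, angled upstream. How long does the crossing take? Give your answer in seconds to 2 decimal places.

183.99 s

The component of the athlete's velocity perpendicular to the bank is 1.96 × sin 53° = 1.565 m/s.
The flow acts along the bank and has no component across it.
Time = 288 / 1.565 = 183.987 s.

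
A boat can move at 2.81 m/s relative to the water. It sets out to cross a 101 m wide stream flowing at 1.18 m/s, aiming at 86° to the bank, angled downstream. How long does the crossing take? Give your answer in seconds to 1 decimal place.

The component of the boat's velocity perpendicular to the bank is 2.81 × sin 86° = 2.803 m/s.
The flow acts along the bank and has no component across it.
Time = 101 / 2.803 = 36.031 s.

36.0 s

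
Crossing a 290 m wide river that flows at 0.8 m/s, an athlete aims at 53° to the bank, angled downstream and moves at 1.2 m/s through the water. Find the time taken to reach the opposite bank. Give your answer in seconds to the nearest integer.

303 s

The component of the athlete's velocity perpendicular to the bank is 1.2 × sin 53° = 0.958 m/s.
The current is parallel to the bank, so it does not affect the crossing time.
Time = 290 / 0.958 = 302.599 s.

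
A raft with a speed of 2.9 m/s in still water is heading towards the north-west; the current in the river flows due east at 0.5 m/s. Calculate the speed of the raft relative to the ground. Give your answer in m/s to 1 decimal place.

2.6 m/s

Taking east as x and north as y: velocity relative to the water = (-2.051, 2.051) m/s; the water relative to ground = (0.500, 0.000) m/s.
Velocity relative to ground = (-2.051, 2.051) + (0.500, 0.000) = (-1.551, 2.051) m/s.
Speed = |(-1.551, 2.051)| = 2.571 m/s.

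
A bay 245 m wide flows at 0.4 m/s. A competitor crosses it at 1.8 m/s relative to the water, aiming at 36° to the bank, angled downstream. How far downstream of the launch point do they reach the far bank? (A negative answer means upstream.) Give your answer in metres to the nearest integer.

430 m

Perpendicular speed = 1.058 m/s; crossing time = 245 / 1.058 = 231.566 s.
Net downstream speed = 1.856 m/s.
Drift = 1.856 × 231.566 = 429.840 m (downstream).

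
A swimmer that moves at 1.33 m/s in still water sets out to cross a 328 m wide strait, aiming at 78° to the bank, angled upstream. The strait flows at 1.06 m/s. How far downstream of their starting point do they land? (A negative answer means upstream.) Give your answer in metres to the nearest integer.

Perpendicular speed = 1.301 m/s; crossing time = 328 / 1.301 = 252.126 s.
Net downstream speed = 0.783 m/s.
Drift = 0.783 × 252.126 = 197.535 m (downstream).

198 m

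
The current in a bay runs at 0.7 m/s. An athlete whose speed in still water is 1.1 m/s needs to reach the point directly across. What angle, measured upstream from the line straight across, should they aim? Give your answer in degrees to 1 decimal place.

To cancel the current, the upstream component of the athlete's velocity must equal the flow: 1.1 sin θ = 0.7.
sin θ = 0.7 / 1.1 = 0.6364.
θ = arcsin(0.6364) = 39.521°.

39.5°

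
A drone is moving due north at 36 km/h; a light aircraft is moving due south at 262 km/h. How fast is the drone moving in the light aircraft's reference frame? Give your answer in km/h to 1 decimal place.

298.0 km/h

Taking east as x and north as y: drone velocity = (0.000, 36.000) km/h; light aircraft velocity = (0.000, -262.000) km/h.
Velocity of drone relative to light aircraft = (0.000, 36.000) − (0.000, -262.000) = (0.000, 298.000) km/h.
Magnitude = |(0.000, 298.000)| = 298.000 km/h.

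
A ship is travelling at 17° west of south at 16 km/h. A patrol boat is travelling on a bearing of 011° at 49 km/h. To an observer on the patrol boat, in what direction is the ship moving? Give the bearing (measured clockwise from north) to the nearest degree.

Taking east as x and north as y: ship velocity = (-4.678, -15.301) km/h; patrol boat velocity = (9.350, 48.100) km/h.
Velocity of ship relative to patrol boat = (-4.678, -15.301) − (9.350, 48.100) = (-14.028, -63.401) km/h.
Bearing = atan2(-14.03, -63.40) = 192.48° clockwise from north.

192°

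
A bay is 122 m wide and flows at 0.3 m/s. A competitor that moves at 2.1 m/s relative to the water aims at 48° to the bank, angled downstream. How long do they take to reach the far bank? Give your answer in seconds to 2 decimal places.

78.17 s

The component of the competitor's velocity perpendicular to the bank is 2.1 × sin 48° = 1.561 m/s.
The current is parallel to the bank, so it does not affect the crossing time.
Time = 122 / 1.561 = 78.175 s.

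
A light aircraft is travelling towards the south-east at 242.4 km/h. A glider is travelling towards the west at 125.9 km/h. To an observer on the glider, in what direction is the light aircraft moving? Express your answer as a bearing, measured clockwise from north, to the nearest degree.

Taking east as x and north as y: light aircraft velocity = (171.403, -171.403) km/h; glider velocity = (-125.900, 0.000) km/h.
Velocity of light aircraft relative to glider = (171.403, -171.403) − (-125.900, 0.000) = (297.303, -171.403) km/h.
Bearing = atan2(297.30, -171.40) = 119.96° clockwise from north.

120°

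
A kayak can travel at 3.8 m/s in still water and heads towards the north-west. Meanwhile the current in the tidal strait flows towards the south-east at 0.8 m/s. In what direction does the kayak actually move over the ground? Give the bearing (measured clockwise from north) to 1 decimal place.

Taking east as x and north as y: velocity relative to the water = (-2.687, 2.687) m/s; the water relative to ground = (0.566, -0.566) m/s.
Velocity relative to ground = (-2.687, 2.687) + (0.566, -0.566) = (-2.121, 2.121) m/s.
Bearing = atan2(-2.12, 2.12) = 315.00° clockwise from north.

315.0°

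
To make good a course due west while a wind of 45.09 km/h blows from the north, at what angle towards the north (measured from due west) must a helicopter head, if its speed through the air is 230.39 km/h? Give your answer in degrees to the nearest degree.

The wind pushes perpendicular to the desired track; the heading must have a component into the wind equal to 45.09 km/h: 230.39 sin θ = 45.09.
sin θ = 0.1957, so θ = 11.286°.

11°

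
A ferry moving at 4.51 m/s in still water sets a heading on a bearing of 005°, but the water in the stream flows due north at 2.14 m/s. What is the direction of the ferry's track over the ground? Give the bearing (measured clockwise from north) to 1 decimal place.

Taking east as x and north as y: velocity relative to the water = (0.393, 4.493) m/s; the water relative to ground = (0.000, 2.140) m/s.
Velocity relative to ground = (0.393, 4.493) + (0.000, 2.140) = (0.393, 6.633) m/s.
Bearing = atan2(0.39, 6.63) = 3.39° clockwise from north.

003.4°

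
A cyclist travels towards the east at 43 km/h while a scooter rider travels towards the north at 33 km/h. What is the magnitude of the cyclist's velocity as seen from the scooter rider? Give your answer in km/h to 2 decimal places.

54.20 km/h

Taking east as x and north as y: cyclist velocity = (43.000, 0.000) km/h; scooter rider velocity = (0.000, 33.000) km/h.
Velocity of cyclist relative to scooter rider = (43.000, 0.000) − (0.000, 33.000) = (43.000, -33.000) km/h.
Magnitude = |(43.000, -33.000)| = 54.203 km/h.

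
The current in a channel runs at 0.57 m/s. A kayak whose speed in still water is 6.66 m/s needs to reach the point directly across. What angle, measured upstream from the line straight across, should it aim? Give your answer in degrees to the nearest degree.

5°

To cancel the current, the upstream component of the kayak's velocity must equal the flow: 6.66 sin θ = 0.57.
sin θ = 0.57 / 6.66 = 0.0856.
θ = arcsin(0.0856) = 4.910°.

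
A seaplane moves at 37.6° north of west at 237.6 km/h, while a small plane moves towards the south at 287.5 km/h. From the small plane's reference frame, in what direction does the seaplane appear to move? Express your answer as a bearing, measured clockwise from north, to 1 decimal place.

Taking east as x and north as y: seaplane velocity = (-188.248, 144.970) km/h; small plane velocity = (0.000, -287.500) km/h.
Velocity of seaplane relative to small plane = (-188.248, 144.970) − (0.000, -287.500) = (-188.248, 432.470) km/h.
Bearing = atan2(-188.25, 432.47) = 336.48° clockwise from north.

336.5°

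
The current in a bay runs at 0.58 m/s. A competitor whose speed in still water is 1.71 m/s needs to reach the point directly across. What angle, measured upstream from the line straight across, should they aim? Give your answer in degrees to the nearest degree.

To cancel the current, the upstream component of the competitor's velocity must equal the flow: 1.71 sin θ = 0.58.
sin θ = 0.58 / 1.71 = 0.3392.
θ = arcsin(0.3392) = 19.827°.

20°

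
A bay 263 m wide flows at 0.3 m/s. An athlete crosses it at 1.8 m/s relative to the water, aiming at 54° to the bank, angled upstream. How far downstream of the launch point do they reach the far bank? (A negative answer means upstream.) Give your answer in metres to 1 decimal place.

-136.9 m

Perpendicular speed = 1.456 m/s; crossing time = 263 / 1.456 = 180.603 s.
Net downstream speed = -0.758 m/s.
Drift = -0.758 × 180.603 = -136.900 m (upstream).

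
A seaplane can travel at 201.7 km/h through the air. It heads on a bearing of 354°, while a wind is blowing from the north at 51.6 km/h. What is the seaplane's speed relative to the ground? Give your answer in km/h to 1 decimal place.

Taking east as x and north as y: velocity relative to the air = (-21.083, 200.595) km/h; the air relative to ground = (0.000, -51.600) km/h.
Velocity relative to ground = (-21.083, 200.595) + (0.000, -51.600) = (-21.083, 148.995) km/h.
Speed = |(-21.083, 148.995)| = 150.479 km/h.

150.5 km/h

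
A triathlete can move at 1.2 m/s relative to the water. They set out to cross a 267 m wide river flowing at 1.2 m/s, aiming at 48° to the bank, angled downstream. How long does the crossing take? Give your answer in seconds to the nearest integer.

299 s

The component of the triathlete's velocity perpendicular to the bank is 1.2 × sin 48° = 0.892 m/s.
The current is parallel to the bank, so it does not affect the crossing time.
Time = 267 / 0.892 = 299.403 s.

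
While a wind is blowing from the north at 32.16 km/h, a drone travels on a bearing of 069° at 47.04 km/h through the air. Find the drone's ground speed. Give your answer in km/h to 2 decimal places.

46.51 km/h

Taking east as x and north as y: velocity relative to the air = (43.916, 16.858) km/h; the air relative to ground = (0.000, -32.160) km/h.
Velocity relative to ground = (43.916, 16.858) + (0.000, -32.160) = (43.916, -15.302) km/h.
Speed = |(43.916, -15.302)| = 46.505 km/h.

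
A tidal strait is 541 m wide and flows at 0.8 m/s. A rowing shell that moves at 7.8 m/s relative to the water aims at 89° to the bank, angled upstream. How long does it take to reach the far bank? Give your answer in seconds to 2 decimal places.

69.37 s

The component of the rowing shell's velocity perpendicular to the bank is 7.8 × sin 89° = 7.799 m/s.
The current is parallel to the bank, so it does not affect the crossing time.
Time = 541 / 7.799 = 69.370 s.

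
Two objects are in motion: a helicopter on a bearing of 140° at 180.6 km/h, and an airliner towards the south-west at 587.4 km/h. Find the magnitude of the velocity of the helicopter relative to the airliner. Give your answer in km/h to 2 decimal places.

599.30 km/h

Taking east as x and north as y: helicopter velocity = (116.087, -138.348) km/h; airliner velocity = (-415.355, -415.355) km/h.
Velocity of helicopter relative to airliner = (116.087, -138.348) − (-415.355, -415.355) = (531.442, 277.007) km/h.
Magnitude = |(531.442, 277.007)| = 599.302 km/h.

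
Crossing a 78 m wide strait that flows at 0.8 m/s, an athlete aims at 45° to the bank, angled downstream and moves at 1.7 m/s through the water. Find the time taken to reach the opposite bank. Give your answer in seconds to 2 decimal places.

64.89 s

The component of the athlete's velocity perpendicular to the bank is 1.7 × sin 45° = 1.202 m/s.
The flow acts along the bank and has no component across it.
Time = 78 / 1.202 = 64.887 s.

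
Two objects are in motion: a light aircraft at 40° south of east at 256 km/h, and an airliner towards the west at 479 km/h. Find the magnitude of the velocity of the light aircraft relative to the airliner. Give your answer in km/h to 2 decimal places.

Taking east as x and north as y: light aircraft velocity = (196.107, -164.554) km/h; airliner velocity = (-479.000, 0.000) km/h.
Velocity of light aircraft relative to airliner = (196.107, -164.554) − (-479.000, 0.000) = (675.107, -164.554) km/h.
Magnitude = |(675.107, -164.554)| = 694.873 km/h.

694.87 km/h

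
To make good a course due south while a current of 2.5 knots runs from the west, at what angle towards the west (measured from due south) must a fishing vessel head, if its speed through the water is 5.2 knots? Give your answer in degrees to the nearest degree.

The current pushes perpendicular to the desired track; the heading must have a component into the current equal to 2.5 knots: 5.2 sin θ = 2.5.
sin θ = 0.4808, so θ = 28.736°.

29°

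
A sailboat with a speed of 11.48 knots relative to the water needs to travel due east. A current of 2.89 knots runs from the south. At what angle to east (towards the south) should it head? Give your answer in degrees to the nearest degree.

The current pushes perpendicular to the desired track; the heading must have a component into the current equal to 2.89 knots: 11.48 sin θ = 2.89.
sin θ = 0.2517, so θ = 14.581°.

15°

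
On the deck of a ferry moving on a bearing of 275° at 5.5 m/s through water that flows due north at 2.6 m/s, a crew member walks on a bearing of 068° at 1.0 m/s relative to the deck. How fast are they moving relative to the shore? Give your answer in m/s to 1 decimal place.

5.7 m/s

In east/north components (m/s): crew member relative to ferry = (0.927, 0.375); ferry relative to water = (-5.479, 0.479); water relative to ground = (0.000, 2.600).
Sum = (-4.552, 3.454) m/s.
Speed = |(-4.552, 3.454)| = 5.714 m/s.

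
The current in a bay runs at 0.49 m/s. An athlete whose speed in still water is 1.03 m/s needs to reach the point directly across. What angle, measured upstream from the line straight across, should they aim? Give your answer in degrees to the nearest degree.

28°

To cancel the current, the upstream component of the athlete's velocity must equal the flow: 1.03 sin θ = 0.49.
sin θ = 0.49 / 1.03 = 0.4757.
θ = arcsin(0.4757) = 28.407°.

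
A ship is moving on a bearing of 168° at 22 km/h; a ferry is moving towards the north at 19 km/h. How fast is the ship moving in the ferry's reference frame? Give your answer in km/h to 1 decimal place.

Taking east as x and north as y: ship velocity = (4.574, -21.519) km/h; ferry velocity = (0.000, 19.000) km/h.
Velocity of ship relative to ferry = (4.574, -21.519) − (0.000, 19.000) = (4.574, -40.519) km/h.
Magnitude = |(4.574, -40.519)| = 40.777 km/h.

40.8 km/h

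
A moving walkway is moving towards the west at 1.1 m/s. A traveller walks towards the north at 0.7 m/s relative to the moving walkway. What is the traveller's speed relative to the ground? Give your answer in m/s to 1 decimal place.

1.3 m/s

Taking east as x and north as y: moving walkway velocity = (-1.100, 0.000) m/s; traveller velocity relative to moving walkway = (0.000, 0.700) m/s.
Velocity relative to ground = (-1.100, 0.000) + (0.000, 0.700) = (-1.100, 0.700) m/s.
Speed = |(-1.100, 0.700)| = 1.304 m/s.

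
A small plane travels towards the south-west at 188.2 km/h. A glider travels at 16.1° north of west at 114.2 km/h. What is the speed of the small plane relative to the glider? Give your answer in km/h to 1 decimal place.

Taking east as x and north as y: small plane velocity = (-133.077, -133.077) km/h; glider velocity = (-109.721, 31.669) km/h.
Velocity of small plane relative to glider = (-133.077, -133.077) − (-109.721, 31.669) = (-23.357, -164.747) km/h.
Magnitude = |(-23.357, -164.747)| = 166.394 km/h.

166.4 km/h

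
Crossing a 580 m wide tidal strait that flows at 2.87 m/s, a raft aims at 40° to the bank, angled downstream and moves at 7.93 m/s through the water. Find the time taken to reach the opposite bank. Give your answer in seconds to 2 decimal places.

113.79 s

The component of the raft's velocity perpendicular to the bank is 7.93 × sin 40° = 5.097 m/s.
Only the cross-stream component determines the crossing time; the current contributes nothing perpendicular to the bank.
Time = 580 / 5.097 = 113.786 s.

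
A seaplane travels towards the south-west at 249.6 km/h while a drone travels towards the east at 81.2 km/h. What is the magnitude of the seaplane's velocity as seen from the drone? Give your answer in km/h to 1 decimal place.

Taking east as x and north as y: seaplane velocity = (-176.494, -176.494) km/h; drone velocity = (81.200, 0.000) km/h.
Velocity of seaplane relative to drone = (-176.494, -176.494) − (81.200, 0.000) = (-257.694, -176.494) km/h.
Magnitude = |(-257.694, -176.494)| = 312.340 km/h.

312.3 km/h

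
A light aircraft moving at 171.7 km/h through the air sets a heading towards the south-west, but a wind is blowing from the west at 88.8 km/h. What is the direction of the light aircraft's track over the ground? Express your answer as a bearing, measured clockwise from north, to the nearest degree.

195°

Taking east as x and north as y: velocity relative to the air = (-121.410, -121.410) km/h; the air relative to ground = (88.800, 0.000) km/h.
Velocity relative to ground = (-121.410, -121.410) + (88.800, 0.000) = (-32.610, -121.410) km/h.
Bearing = atan2(-32.61, -121.41) = 195.03° clockwise from north.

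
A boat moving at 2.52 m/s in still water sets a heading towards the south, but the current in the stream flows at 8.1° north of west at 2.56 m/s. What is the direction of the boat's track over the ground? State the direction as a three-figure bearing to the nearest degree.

230°

Taking east as x and north as y: velocity relative to the water = (0.000, -2.520) m/s; the water relative to ground = (-2.534, 0.361) m/s.
Velocity relative to ground = (0.000, -2.520) + (-2.534, 0.361) = (-2.534, -2.159) m/s.
Bearing = atan2(-2.53, -2.16) = 229.57° clockwise from north.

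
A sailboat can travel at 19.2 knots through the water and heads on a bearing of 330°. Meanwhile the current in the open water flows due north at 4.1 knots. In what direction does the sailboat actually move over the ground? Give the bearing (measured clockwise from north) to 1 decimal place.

335.1°

Taking east as x and north as y: velocity relative to the water = (-9.600, 16.628) knots; the water relative to ground = (0.000, 4.100) knots.
Velocity relative to ground = (-9.600, 16.628) + (0.000, 4.100) = (-9.600, 20.728) knots.
Bearing = atan2(-9.60, 20.73) = 335.15° clockwise from north.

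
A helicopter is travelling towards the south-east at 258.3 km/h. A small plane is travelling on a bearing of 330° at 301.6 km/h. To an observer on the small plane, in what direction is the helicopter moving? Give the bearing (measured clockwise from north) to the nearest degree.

143°

Taking east as x and north as y: helicopter velocity = (182.646, -182.646) km/h; small plane velocity = (-150.800, 261.193) km/h.
Velocity of helicopter relative to small plane = (182.646, -182.646) − (-150.800, 261.193) = (333.446, -443.839) km/h.
Bearing = atan2(333.45, -443.84) = 143.08° clockwise from north.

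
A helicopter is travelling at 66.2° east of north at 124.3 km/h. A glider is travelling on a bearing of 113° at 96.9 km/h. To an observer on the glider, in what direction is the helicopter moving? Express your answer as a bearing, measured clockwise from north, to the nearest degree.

Taking east as x and north as y: helicopter velocity = (113.729, 50.161) km/h; glider velocity = (89.197, -37.862) km/h.
Velocity of helicopter relative to glider = (113.729, 50.161) − (89.197, -37.862) = (24.533, 88.023) km/h.
Bearing = atan2(24.53, 88.02) = 15.57° clockwise from north.

016°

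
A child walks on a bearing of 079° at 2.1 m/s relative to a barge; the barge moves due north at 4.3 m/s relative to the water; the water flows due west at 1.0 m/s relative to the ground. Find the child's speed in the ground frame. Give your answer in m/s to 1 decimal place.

4.8 m/s

In east/north components (m/s): child relative to barge = (2.061, 0.401); barge relative to water = (0.000, 4.300); water relative to ground = (-1.000, 0.000).
Sum = (1.061, 4.701) m/s.
Speed = |(1.061, 4.701)| = 4.819 m/s.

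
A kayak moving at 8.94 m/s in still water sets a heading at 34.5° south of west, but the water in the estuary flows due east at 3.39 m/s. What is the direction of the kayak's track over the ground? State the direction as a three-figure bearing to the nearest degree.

218°

Taking east as x and north as y: velocity relative to the water = (-7.368, -5.064) m/s; the water relative to ground = (3.390, 0.000) m/s.
Velocity relative to ground = (-7.368, -5.064) + (3.390, 0.000) = (-3.978, -5.064) m/s.
Bearing = atan2(-3.98, -5.06) = 218.15° clockwise from north.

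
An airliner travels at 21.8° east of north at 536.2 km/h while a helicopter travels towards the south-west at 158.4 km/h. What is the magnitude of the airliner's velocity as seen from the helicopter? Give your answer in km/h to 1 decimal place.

684.6 km/h

Taking east as x and north as y: airliner velocity = (199.127, 497.854) km/h; helicopter velocity = (-112.006, -112.006) km/h.
Velocity of airliner relative to helicopter = (199.127, 497.854) − (-112.006, -112.006) = (311.133, 609.860) km/h.
Magnitude = |(311.133, 609.860)| = 684.641 km/h.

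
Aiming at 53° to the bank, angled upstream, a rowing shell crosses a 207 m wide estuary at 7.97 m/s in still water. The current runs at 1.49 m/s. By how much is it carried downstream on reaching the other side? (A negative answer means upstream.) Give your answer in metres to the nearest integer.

Perpendicular speed = 6.365 m/s; crossing time = 207 / 6.365 = 32.521 s.
Net downstream speed = -3.306 m/s.
Drift = -3.306 × 32.521 = -107.529 m (upstream).

-108 m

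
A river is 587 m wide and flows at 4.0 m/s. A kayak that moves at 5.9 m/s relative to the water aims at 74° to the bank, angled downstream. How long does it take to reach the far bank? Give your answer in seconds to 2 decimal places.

103.50 s

The component of the kayak's velocity perpendicular to the bank is 5.9 × sin 74° = 5.671 m/s.
The flow acts along the bank and has no component across it.
Time = 587 / 5.671 = 103.501 s.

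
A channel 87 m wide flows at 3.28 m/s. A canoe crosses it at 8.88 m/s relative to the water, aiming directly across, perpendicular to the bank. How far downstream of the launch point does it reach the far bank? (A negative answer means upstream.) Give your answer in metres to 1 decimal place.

Perpendicular speed = 8.880 m/s; crossing time = 87 / 8.880 = 9.797 s.
Net downstream speed = 3.280 m/s.
Drift = 3.280 × 9.797 = 32.135 m (downstream).

32.1 m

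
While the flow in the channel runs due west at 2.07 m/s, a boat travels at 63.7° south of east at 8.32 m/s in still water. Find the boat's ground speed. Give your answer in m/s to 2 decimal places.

7.63 m/s

Taking east as x and north as y: velocity relative to the water = (3.686, -7.459) m/s; the water relative to ground = (-2.070, 0.000) m/s.
Velocity relative to ground = (3.686, -7.459) + (-2.070, 0.000) = (1.616, -7.459) m/s.
Speed = |(1.616, -7.459)| = 7.632 m/s.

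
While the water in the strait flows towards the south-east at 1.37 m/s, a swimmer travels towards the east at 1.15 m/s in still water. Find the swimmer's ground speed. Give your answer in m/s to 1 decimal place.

2.3 m/s

Taking east as x and north as y: velocity relative to the water = (1.150, 0.000) m/s; the water relative to ground = (0.969, -0.969) m/s.
Velocity relative to ground = (1.150, 0.000) + (0.969, -0.969) = (2.119, -0.969) m/s.
Speed = |(2.119, -0.969)| = 2.330 m/s.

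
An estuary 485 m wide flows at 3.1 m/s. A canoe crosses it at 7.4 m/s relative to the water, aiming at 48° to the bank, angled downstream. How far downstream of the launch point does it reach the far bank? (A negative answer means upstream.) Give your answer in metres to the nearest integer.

710 m

Perpendicular speed = 5.499 m/s; crossing time = 485 / 5.499 = 88.193 s.
Net downstream speed = 8.052 m/s.
Drift = 8.052 × 88.193 = 710.096 m (downstream).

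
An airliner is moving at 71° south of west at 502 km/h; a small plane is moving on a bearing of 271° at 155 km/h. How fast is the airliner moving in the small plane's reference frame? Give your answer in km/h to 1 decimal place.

Taking east as x and north as y: airliner velocity = (-163.435, -474.650) km/h; small plane velocity = (-154.976, 2.705) km/h.
Velocity of airliner relative to small plane = (-163.435, -474.650) − (-154.976, 2.705) = (-8.459, -477.355) km/h.
Magnitude = |(-8.459, -477.355)| = 477.430 km/h.

477.4 km/h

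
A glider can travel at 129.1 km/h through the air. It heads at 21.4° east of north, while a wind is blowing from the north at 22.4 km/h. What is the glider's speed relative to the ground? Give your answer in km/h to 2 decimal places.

Taking east as x and north as y: velocity relative to the air = (47.106, 120.199) km/h; the air relative to ground = (0.000, -22.400) km/h.
Velocity relative to ground = (47.106, 120.199) + (0.000, -22.400) = (47.106, 97.799) km/h.
Speed = |(47.106, 97.799)| = 108.552 km/h.

108.55 km/h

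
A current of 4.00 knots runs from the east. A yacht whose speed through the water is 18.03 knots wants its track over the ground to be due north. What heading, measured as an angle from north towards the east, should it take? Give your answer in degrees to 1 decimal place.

12.8°

The current pushes perpendicular to the desired track; the heading must have a component into the current equal to 4.00 knots: 18.03 sin θ = 4.00.
sin θ = 0.2219, so θ = 12.818°.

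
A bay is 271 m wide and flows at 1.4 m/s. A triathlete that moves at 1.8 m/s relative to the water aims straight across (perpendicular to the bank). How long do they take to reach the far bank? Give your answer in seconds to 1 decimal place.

The component of the triathlete's velocity perpendicular to the bank is 1.8 m/s.
Only the cross-stream component determines the crossing time; the current contributes nothing perpendicular to the bank.
Time = 271 / 1.800 = 150.556 s.

150.6 s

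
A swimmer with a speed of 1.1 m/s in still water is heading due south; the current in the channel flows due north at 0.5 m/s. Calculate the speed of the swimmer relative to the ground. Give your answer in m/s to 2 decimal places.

Taking east as x and north as y: velocity relative to the water = (0.000, -1.100) m/s; the water relative to ground = (0.000, 0.500) m/s.
Velocity relative to ground = (0.000, -1.100) + (0.000, 0.500) = (0.000, -0.600) m/s.
Speed = |(0.000, -0.600)| = 0.600 m/s.

0.60 m/s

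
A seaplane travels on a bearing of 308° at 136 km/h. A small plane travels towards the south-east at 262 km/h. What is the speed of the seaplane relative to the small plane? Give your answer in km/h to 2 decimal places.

Taking east as x and north as y: seaplane velocity = (-107.169, 83.730) km/h; small plane velocity = (185.262, -185.262) km/h.
Velocity of seaplane relative to small plane = (-107.169, 83.730) − (185.262, -185.262) = (-292.431, 268.992) km/h.
Magnitude = |(-292.431, 268.992)| = 397.332 km/h.

397.33 km/h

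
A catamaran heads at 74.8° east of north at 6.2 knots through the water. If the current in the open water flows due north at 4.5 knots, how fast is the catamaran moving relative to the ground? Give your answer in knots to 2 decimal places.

8.56 knots

Taking east as x and north as y: velocity relative to the water = (5.983, 1.626) knots; the water relative to ground = (0.000, 4.500) knots.
Velocity relative to ground = (5.983, 1.626) + (0.000, 4.500) = (5.983, 6.126) knots.
Speed = |(5.983, 6.126)| = 8.563 knots.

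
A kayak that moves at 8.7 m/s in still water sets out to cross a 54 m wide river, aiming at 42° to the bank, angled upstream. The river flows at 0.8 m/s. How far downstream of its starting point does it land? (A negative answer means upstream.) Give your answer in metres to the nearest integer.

Perpendicular speed = 5.821 m/s; crossing time = 54 / 5.821 = 9.276 s.
Net downstream speed = -5.665 m/s.
Drift = -5.665 × 9.276 = -52.552 m (upstream).

-53 m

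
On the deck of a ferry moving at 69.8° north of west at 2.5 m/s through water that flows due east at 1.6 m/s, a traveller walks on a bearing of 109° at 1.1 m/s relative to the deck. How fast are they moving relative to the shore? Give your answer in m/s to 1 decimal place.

In east/north components (m/s): traveller relative to ferry = (1.040, -0.358); ferry relative to water = (-0.863, 2.346); water relative to ground = (1.600, 0.000).
Sum = (1.777, 1.988) m/s.
Speed = |(1.777, 1.988)| = 2.666 m/s.

2.7 m/s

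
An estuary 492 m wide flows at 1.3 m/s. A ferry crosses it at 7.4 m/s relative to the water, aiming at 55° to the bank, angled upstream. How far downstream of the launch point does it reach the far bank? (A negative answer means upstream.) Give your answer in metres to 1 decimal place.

Perpendicular speed = 6.062 m/s; crossing time = 492 / 6.062 = 81.165 s.
Net downstream speed = -2.944 m/s.
Drift = -2.944 × 81.165 = -238.988 m (upstream).

-239.0 m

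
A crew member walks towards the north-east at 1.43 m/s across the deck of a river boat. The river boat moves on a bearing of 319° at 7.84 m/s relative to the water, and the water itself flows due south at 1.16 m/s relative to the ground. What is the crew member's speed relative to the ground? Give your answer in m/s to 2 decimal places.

In east/north components (m/s): crew member relative to river boat = (1.011, 1.011); river boat relative to water = (-5.144, 5.917); water relative to ground = (0.000, -1.160).
Sum = (-4.132, 5.768) m/s.
Speed = |(-4.132, 5.768)| = 7.096 m/s.

7.10 m/s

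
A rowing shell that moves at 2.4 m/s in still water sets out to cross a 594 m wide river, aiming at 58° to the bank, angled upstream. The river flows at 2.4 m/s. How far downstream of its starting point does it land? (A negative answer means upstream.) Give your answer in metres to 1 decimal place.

Perpendicular speed = 2.035 m/s; crossing time = 594 / 2.035 = 291.847 s.
Net downstream speed = 1.128 m/s.
Drift = 1.128 × 291.847 = 329.260 m (downstream).

329.3 m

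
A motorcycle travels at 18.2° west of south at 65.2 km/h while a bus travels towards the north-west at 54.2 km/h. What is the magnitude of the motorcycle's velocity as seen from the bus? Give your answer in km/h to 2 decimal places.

101.86 km/h

Taking east as x and north as y: motorcycle velocity = (-20.364, -61.938) km/h; bus velocity = (-38.325, 38.325) km/h.
Velocity of motorcycle relative to bus = (-20.364, -61.938) − (-38.325, 38.325) = (17.961, -100.263) km/h.
Magnitude = |(17.961, -100.263)| = 101.859 km/h.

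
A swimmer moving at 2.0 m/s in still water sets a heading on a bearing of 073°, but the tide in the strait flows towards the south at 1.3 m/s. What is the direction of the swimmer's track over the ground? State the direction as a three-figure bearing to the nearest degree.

111°

Taking east as x and north as y: velocity relative to the water = (1.913, 0.585) m/s; the water relative to ground = (0.000, -1.300) m/s.
Velocity relative to ground = (1.913, 0.585) + (0.000, -1.300) = (1.913, -0.715) m/s.
Bearing = atan2(1.91, -0.72) = 110.50° clockwise from north.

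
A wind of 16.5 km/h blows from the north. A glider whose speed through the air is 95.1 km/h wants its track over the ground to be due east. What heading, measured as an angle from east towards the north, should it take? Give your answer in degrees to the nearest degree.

10°

The wind pushes perpendicular to the desired track; the heading must have a component into the wind equal to 16.5 km/h: 95.1 sin θ = 16.5.
sin θ = 0.1735, so θ = 9.991°.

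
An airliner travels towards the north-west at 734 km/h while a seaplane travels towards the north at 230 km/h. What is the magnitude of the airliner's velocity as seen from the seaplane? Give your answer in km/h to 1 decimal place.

594.1 km/h

Taking east as x and north as y: airliner velocity = (-519.016, 519.016) km/h; seaplane velocity = (0.000, 230.000) km/h.
Velocity of airliner relative to seaplane = (-519.016, 519.016) − (0.000, 230.000) = (-519.016, 289.016) km/h.
Magnitude = |(-519.016, 289.016)| = 594.061 km/h.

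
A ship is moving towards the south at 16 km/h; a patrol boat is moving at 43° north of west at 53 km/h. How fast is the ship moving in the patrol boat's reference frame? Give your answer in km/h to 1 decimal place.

65.0 km/h

Taking east as x and north as y: ship velocity = (0.000, -16.000) km/h; patrol boat velocity = (-38.762, 36.146) km/h.
Velocity of ship relative to patrol boat = (0.000, -16.000) − (-38.762, 36.146) = (38.762, -52.146) km/h.
Magnitude = |(38.762, -52.146)| = 64.974 km/h.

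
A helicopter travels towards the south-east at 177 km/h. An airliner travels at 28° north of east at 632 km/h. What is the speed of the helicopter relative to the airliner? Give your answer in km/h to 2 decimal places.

604.43 km/h

Taking east as x and north as y: helicopter velocity = (125.158, -125.158) km/h; airliner velocity = (558.023, 296.706) km/h.
Velocity of helicopter relative to airliner = (125.158, -125.158) − (558.023, 296.706) = (-432.865, -421.864) km/h.
Magnitude = |(-432.865, -421.864)| = 604.435 km/h.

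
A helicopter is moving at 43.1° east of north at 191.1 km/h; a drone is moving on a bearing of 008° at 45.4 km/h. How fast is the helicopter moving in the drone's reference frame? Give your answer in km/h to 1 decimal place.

Taking east as x and north as y: helicopter velocity = (130.574, 139.534) km/h; drone velocity = (6.318, 44.958) km/h.
Velocity of helicopter relative to drone = (130.574, 139.534) − (6.318, 44.958) = (124.255, 94.576) km/h.
Magnitude = |(124.255, 94.576)| = 156.154 km/h.

156.2 km/h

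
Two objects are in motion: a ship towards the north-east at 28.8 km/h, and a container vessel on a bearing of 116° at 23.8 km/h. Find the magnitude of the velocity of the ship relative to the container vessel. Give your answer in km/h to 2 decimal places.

Taking east as x and north as y: ship velocity = (20.365, 20.365) km/h; container vessel velocity = (21.391, -10.433) km/h.
Velocity of ship relative to container vessel = (20.365, 20.365) − (21.391, -10.433) = (-1.027, 30.798) km/h.
Magnitude = |(-1.027, 30.798)| = 30.815 km/h.

30.82 km/h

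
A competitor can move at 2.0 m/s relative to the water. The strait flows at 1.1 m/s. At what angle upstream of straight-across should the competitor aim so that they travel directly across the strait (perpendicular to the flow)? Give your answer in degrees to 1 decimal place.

To cancel the current, the upstream component of the competitor's velocity must equal the flow: 2.0 sin θ = 1.1.
sin θ = 1.1 / 2.0 = 0.5500.
θ = arcsin(0.5500) = 33.367°.

33.4°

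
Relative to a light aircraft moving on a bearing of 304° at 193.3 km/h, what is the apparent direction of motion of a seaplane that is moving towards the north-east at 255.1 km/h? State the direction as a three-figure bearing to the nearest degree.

Taking east as x and north as y: seaplane velocity = (180.383, 180.383) km/h; light aircraft velocity = (-160.253, 108.092) km/h.
Velocity of seaplane relative to light aircraft = (180.383, 180.383) − (-160.253, 108.092) = (340.636, 72.291) km/h.
Bearing = atan2(340.64, 72.29) = 78.02° clockwise from north.

078°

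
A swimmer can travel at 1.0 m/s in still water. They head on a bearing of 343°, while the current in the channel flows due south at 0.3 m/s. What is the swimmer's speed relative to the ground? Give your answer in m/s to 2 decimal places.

0.72 m/s

Taking east as x and north as y: velocity relative to the water = (-0.292, 0.956) m/s; the water relative to ground = (0.000, -0.300) m/s.
Velocity relative to ground = (-0.292, 0.956) + (0.000, -0.300) = (-0.292, 0.656) m/s.
Speed = |(-0.292, 0.656)| = 0.718 m/s.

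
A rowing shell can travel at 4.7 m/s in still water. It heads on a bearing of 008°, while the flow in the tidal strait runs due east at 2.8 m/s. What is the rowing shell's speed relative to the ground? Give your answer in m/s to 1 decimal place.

5.8 m/s

Taking east as x and north as y: velocity relative to the water = (0.654, 4.654) m/s; the water relative to ground = (2.800, 0.000) m/s.
Velocity relative to ground = (0.654, 4.654) + (2.800, 0.000) = (3.454, 4.654) m/s.
Speed = |(3.454, 4.654)| = 5.796 m/s.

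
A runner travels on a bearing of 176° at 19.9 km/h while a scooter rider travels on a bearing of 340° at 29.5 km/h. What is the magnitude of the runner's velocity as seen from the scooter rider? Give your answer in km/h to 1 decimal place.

48.9 km/h

Taking east as x and north as y: runner velocity = (1.388, -19.852) km/h; scooter rider velocity = (-10.090, 27.721) km/h.
Velocity of runner relative to scooter rider = (1.388, -19.852) − (-10.090, 27.721) = (11.478, -47.572) km/h.
Magnitude = |(11.478, -47.572)| = 48.937 km/h.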